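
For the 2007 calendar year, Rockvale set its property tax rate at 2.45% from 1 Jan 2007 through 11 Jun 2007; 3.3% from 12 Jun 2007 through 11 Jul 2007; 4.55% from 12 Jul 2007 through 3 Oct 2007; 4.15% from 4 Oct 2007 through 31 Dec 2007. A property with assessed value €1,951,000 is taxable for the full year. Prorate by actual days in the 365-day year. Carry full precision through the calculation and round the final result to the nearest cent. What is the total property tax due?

€66,678.77

1 Jan – 11 Jun 2007: 162 days at 2.45% → €1,951,000 × 2.45% × 162/365 = €21,215.1205
12 Jun – 11 Jul 2007: 30 days at 3.3% → €1,951,000 × 3.3% × 30/365 = €5,291.7534
12 Jul – 3 Oct 2007: 84 days at 4.55% → €1,951,000 × 4.55% × 84/365 = €20,429.3753
4 Oct – 31 Dec 2007: 89 days at 4.15% → €1,951,000 × 4.15% × 89/365 = €19,742.5164
Total = €66,678.7658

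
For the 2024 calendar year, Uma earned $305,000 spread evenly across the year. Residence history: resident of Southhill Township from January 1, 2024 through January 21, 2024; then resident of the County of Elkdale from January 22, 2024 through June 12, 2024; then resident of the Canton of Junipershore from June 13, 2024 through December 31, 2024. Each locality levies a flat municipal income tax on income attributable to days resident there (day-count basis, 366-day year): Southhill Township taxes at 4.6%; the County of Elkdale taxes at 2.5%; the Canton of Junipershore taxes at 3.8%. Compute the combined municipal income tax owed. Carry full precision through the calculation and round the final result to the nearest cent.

Southhill Township, January 1 – January 21, 2024: 21 days → $305,000 × 4.6% × 21/366 = $805.0000
The County of Elkdale, January 22 – June 12, 2024: 143 days → $305,000 × 2.5% × 143/366 = $2,979.1667
The Canton of Junipershore, June 13 – December 31, 2024: 202 days → $305,000 × 3.8% × 202/366 = $6,396.6667
Total = $10,180.8333

$10,180.83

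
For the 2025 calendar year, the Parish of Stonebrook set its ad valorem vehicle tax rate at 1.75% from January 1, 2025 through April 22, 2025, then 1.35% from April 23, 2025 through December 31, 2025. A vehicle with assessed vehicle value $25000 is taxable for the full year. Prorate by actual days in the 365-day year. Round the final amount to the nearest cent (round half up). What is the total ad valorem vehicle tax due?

$368.18

January 1 – April 22, 2025: 112 days at 1.75% → $25000 × 1.75% × 112/365 = $134.2466
April 23 – December 31, 2025: 253 days at 1.35% → $25000 × 1.35% × 253/365 = $233.9384
Total = $368.1849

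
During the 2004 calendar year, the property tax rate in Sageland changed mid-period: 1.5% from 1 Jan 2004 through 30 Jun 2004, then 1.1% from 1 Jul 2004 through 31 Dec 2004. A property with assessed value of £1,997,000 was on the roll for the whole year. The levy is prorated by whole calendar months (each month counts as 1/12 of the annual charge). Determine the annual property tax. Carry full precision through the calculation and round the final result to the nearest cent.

1 Jan – 30 Jun 2004: 6 months at 1.5% → £1,997,000 × 1.5% × 6/12 = £14,977.5000
1 Jul – 31 Dec 2004: 6 months at 1.1% → £1,997,000 × 1.1% × 6/12 = £10,983.5000
Total = £25,961.0000

£25,961.00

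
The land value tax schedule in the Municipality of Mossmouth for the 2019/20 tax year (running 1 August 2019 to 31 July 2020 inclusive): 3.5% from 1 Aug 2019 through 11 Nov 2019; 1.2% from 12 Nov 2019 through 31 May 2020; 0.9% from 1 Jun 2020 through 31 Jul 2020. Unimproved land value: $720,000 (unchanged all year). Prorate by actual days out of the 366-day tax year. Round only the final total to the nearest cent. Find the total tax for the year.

1 Aug – 11 Nov 2019: 103 days at 3.5% → $720,000 × 3.5% × 103/366 = $7,091.8033
12 Nov 2019 – 31 May 2020: 202 days at 1.2% → $720,000 × 1.2% × 202/366 = $4,768.5246
1 Jun – 31 Jul 2020: 61 days at 0.9% → $720,000 × 0.9% × 61/366 = $1,080.0000
Total = $12,940.3279

$12,940.33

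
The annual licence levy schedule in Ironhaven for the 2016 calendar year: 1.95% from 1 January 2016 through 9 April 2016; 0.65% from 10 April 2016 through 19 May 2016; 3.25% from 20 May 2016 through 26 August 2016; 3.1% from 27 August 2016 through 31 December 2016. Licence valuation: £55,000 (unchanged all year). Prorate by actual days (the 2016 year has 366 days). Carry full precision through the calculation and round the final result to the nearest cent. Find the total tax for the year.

1 January – 9 April 2016: 100 days at 1.95% → £55,000 × 1.95% × 100/366 = £293.0328
10 April – 19 May 2016: 40 days at 0.65% → £55,000 × 0.65% × 40/366 = £39.0710
20 May – 26 August 2016: 99 days at 3.25% → £55,000 × 3.25% × 99/366 = £483.5041
27 August – 31 December 2016: 127 days at 3.1% → £55,000 × 3.1% × 127/366 = £591.6257
Total = £1,407.2336

£1,407.23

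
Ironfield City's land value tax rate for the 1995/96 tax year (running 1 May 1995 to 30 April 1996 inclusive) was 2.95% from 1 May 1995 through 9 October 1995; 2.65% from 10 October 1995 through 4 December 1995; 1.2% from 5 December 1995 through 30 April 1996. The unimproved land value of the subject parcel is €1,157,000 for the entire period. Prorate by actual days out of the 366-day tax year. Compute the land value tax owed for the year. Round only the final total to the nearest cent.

1 May – 9 October 1995: 162 days at 2.95% → €1,157,000 × 2.95% × 162/366 = €15,107.3852
10 October – 4 December 1995: 56 days at 2.65% → €1,157,000 × 2.65% × 56/366 = €4,691.2240
5 December 1995 – 30 April 1996: 148 days at 1.2% → €1,157,000 × 1.2% × 148/366 = €5,614.2951
Total = €25,412.9044

€25,412.90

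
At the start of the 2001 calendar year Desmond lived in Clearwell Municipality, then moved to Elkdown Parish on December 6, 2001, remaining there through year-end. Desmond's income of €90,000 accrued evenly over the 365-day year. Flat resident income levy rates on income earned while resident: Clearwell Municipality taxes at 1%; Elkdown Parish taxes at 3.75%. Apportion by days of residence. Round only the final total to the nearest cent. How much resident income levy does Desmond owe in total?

Clearwell Municipality, January 1 – December 5, 2001: 339 days → €90,000 × 1% × 339/365 = €835.8904
Elkdown Parish, December 6 – December 31, 2001: 26 days → €90,000 × 3.75% × 26/365 = €240.4110
Total = €1,076.3014

€1,076.30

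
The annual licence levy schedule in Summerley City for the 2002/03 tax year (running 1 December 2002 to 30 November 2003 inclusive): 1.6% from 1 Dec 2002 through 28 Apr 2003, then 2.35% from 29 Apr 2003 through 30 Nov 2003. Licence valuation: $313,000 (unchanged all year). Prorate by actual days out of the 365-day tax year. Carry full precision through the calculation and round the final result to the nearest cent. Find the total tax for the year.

$6,397.21

1 Dec 2002 – 28 Apr 2003: 149 days at 1.6% → $313,000 × 1.6% × 149/365 = $2,044.3616
29 Apr – 30 Nov 2003: 216 days at 2.35% → $313,000 × 2.35% × 216/365 = $4,352.8438
Total = $6,397.2055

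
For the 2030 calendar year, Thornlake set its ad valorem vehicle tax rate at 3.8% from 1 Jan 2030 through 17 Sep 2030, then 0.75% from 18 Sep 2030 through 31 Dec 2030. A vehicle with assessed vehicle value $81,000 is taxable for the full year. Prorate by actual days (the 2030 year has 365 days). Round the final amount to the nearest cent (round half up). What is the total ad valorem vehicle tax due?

1 Jan – 17 Sep 2030: 260 days at 3.8% → $81,000 × 3.8% × 260/365 = $2,192.5479
18 Sep – 31 Dec 2030: 105 days at 0.75% → $81,000 × 0.75% × 105/365 = $174.7603
Total = $2,367.3082

$2,367.31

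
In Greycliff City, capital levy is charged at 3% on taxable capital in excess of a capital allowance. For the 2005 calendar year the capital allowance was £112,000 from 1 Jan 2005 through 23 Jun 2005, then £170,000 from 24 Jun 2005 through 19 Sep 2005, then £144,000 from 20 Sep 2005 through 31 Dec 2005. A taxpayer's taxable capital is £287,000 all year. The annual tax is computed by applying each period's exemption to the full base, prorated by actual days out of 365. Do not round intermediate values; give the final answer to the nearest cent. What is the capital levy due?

£4,559.59

1 Jan – 23 Jun 2005: 174 days, exemption £112,000 → (£287,000 − £112,000) × 3% × 174/365 = £2,502.7397
24 Jun – 19 Sep 2005: 88 days, exemption £170,000 → (£287,000 − £170,000) × 3% × 88/365 = £846.2466
20 Sep – 31 Dec 2005: 103 days, exemption £144,000 → (£287,000 − £144,000) × 3% × 103/365 = £1,210.6027
Total = £4,559.5890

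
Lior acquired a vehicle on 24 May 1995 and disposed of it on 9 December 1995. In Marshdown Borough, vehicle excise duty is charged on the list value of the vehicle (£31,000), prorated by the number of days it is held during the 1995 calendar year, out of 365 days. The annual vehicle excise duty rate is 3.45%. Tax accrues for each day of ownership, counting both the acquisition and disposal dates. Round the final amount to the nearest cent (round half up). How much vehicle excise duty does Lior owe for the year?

Days held (24 May – 9 December 1995): 200 out of 365
Tax = £31,000 × 3.45% × 200/365 = £586.0274

£586.03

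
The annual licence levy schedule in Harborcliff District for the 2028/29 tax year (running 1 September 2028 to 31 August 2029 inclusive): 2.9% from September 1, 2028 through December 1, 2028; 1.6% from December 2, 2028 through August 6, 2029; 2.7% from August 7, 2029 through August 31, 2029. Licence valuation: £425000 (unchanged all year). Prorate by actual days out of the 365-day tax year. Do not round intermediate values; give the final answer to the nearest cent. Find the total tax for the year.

September 1 – December 1, 2028: 92 days at 2.9% → £425000 × 2.9% × 92/365 = £3106.5753
December 2, 2028 – August 6, 2029: 248 days at 1.6% → £425000 × 1.6% × 248/365 = £4620.2740
August 7 – August 31, 2029: 25 days at 2.7% → £425000 × 2.7% × 25/365 = £785.9589
Total = £8512.8082

£8512.81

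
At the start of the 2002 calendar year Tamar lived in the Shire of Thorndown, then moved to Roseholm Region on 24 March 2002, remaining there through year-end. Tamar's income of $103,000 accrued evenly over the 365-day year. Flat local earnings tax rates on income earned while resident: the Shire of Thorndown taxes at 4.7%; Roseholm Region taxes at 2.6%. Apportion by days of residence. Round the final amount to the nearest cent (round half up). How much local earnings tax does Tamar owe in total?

$3,163.93

The Shire of Thorndown, 1 January – 23 March 2002: 82 days → $103,000 × 4.7% × 82/365 = $1,087.5671
Roseholm Region, 24 March – 31 December 2002: 283 days → $103,000 × 2.6% × 283/365 = $2,076.3671
Total = $3,163.9342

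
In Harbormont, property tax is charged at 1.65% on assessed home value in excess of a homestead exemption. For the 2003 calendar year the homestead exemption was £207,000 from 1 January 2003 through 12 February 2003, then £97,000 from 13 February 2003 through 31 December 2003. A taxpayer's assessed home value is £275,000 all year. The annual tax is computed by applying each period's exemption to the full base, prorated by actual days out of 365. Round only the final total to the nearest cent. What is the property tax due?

1 January – 12 February 2003: 43 days, exemption £207,000 → (£275,000 − £207,000) × 1.65% × 43/365 = £132.1808
13 February – 31 December 2003: 322 days, exemption £97,000 → (£275,000 − £97,000) × 1.65% × 322/365 = £2,590.9973
Total = £2,723.1781

£2,723.18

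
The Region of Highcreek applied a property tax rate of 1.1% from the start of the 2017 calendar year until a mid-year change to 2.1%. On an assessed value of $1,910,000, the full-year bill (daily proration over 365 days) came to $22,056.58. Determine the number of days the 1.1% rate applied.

345 days

Let d = days at the first rate; then 365 − d days at the second rate.
$1,910,000 × [1.1%·d + 2.1%·(365−d)] / 365 = $22,056.58
Solving gives d = 345, so the new rate took effect on 12 Dec 2017.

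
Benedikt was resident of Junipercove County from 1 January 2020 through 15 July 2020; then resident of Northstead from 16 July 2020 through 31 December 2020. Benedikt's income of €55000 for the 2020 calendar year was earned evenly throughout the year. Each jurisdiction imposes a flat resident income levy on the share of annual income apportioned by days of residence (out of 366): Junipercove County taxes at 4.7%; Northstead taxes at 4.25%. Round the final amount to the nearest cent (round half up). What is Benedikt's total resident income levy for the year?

Junipercove County, 1 January – 15 July 2020: 197 days → €55000 × 4.7% × 197/366 = €1391.3798
Northstead, 16 July – 31 December 2020: 169 days → €55000 × 4.25% × 169/366 = €1079.3374
Total = €2470.7172

€2470.72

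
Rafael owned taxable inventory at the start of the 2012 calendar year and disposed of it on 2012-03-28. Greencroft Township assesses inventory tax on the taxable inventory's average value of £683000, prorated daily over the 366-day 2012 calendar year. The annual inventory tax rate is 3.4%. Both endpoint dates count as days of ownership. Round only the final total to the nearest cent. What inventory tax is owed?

Days held (2012-01-01 to 2012-03-28): 88 out of 366
Tax = £683000 × 3.4% × 88/366 = £5583.4317

£5583.43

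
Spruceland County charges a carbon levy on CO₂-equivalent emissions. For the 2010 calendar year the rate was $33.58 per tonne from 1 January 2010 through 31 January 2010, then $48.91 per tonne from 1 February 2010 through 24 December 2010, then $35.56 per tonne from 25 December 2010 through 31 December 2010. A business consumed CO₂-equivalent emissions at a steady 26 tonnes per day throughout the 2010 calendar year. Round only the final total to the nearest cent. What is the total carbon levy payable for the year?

$449,370.22

1 January – 31 January 2010: 31 days × 26 tonnes/day = 806 tonnes at $33.58/tonne → $27,065.48
1 February – 24 December 2010: 327 days × 26 tonnes/day = 8,502 tonnes at $48.91/tonne → $415,832.82
25 December – 31 December 2010: 7 days × 26 tonnes/day = 182 tonnes at $35.56/tonne → $6,471.92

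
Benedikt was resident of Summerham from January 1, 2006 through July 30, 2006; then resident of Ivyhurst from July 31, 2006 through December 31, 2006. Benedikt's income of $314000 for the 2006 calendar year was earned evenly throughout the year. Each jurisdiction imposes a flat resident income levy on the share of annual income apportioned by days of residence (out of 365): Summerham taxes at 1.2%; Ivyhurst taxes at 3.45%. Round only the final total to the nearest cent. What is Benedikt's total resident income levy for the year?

Summerham, January 1 – July 30, 2006: 211 days → $314000 × 1.2% × 211/365 = $2178.2137
Ivyhurst, July 31 – December 31, 2006: 154 days → $314000 × 3.45% × 154/365 = $4570.6356
Total = $6748.8493

$6748.85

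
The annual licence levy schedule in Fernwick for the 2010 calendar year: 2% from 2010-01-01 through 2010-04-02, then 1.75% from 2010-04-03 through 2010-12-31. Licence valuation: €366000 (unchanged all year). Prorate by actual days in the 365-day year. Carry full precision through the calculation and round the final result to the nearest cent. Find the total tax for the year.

2010-01-01 to 2010-04-02: 92 days at 2% → €366000 × 2% × 92/365 = €1845.0411
2010-04-03 to 2010-12-31: 273 days at 1.75% → €366000 × 1.75% × 273/365 = €4790.5890
Total = €6635.6301

€6635.63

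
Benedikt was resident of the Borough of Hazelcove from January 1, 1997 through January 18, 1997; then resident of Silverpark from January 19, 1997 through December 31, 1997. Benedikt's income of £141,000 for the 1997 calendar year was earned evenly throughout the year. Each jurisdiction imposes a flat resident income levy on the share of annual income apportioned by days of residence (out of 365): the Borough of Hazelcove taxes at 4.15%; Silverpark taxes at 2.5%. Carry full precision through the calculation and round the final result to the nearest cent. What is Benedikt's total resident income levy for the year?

£3,639.73

The Borough of Hazelcove, January 1 – January 18, 1997: 18 days → £141,000 × 4.15% × 18/365 = £288.5671
Silverpark, January 19 – December 31, 1997: 347 days → £141,000 × 2.5% × 347/365 = £3,351.1644
Total = £3,639.7315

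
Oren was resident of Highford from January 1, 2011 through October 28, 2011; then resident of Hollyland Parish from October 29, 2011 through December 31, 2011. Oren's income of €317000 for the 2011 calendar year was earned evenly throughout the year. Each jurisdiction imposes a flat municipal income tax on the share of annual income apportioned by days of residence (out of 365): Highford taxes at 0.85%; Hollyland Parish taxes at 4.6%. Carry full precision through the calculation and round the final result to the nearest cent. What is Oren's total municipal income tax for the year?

Highford, January 1 – October 28, 2011: 301 days → €317000 × 0.85% × 301/365 = €2222.0397
Hollyland Parish, October 29 – December 31, 2011: 64 days → €317000 × 4.6% × 64/365 = €2556.8438
Total = €4778.8836

€4778.88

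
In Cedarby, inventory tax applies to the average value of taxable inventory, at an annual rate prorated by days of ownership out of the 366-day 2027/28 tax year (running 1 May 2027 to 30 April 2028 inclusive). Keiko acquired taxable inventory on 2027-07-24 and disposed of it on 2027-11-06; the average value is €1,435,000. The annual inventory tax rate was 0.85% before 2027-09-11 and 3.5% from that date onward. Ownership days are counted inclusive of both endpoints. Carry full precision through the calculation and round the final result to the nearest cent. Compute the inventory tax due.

2027-07-24 to 2027-09-10: 49 days at 0.85% → €1,435,000 × 0.85% × 49/366 = €1,632.9986
2027-09-11 to 2027-11-06: 57 days at 3.5% → €1,435,000 × 3.5% × 57/366 = €7,821.9262
Total = €9,454.9249

€9,454.92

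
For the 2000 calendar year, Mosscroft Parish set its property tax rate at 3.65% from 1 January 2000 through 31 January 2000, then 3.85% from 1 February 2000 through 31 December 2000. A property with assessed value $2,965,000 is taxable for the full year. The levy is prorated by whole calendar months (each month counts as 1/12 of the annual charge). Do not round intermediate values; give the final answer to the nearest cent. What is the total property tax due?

$113,658.33

1 January – 31 January 2000: 1 month at 3.65% → $2,965,000 × 3.65% × 1/12 = $9,018.5417
1 February – 31 December 2000: 11 months at 3.85% → $2,965,000 × 3.85% × 11/12 = $104,639.7917
Total = $113,658.3333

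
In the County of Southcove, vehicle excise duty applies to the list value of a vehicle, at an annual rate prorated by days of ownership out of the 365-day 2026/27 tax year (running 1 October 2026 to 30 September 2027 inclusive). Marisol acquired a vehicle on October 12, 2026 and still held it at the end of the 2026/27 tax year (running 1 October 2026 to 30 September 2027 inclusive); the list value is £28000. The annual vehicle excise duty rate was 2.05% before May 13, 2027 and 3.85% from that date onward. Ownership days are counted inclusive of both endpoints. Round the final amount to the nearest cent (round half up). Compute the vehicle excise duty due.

£751.40

October 12, 2026 – May 12, 2027: 213 days at 2.05% → £28000 × 2.05% × 213/365 = £334.9644
May 13 – September 30, 2027: 141 days at 3.85% → £28000 × 3.85% × 141/365 = £416.4329
Total = £751.3973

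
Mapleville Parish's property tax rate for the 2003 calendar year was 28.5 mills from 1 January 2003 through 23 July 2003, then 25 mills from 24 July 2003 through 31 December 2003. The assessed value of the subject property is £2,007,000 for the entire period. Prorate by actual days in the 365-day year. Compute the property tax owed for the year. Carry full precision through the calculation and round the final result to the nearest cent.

1 January – 23 July 2003: 204 days at 28.5 mills → £2,007,000 × 2.85% × 204/365 = £31,969.0356
24 July – 31 December 2003: 161 days at 25 mills → £2,007,000 × 2.5% × 161/365 = £22,131.9863
Total = £54,101.0219

£54,101.02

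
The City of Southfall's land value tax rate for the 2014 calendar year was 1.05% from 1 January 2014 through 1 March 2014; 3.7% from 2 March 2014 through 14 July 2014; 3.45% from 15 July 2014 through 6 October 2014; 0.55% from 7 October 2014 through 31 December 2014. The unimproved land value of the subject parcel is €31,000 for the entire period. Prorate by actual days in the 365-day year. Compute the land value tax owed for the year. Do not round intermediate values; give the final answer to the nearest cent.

1 January – 1 March 2014: 60 days at 1.05% → €31,000 × 1.05% × 60/365 = €53.5068
2 March – 14 July 2014: 135 days at 3.7% → €31,000 × 3.7% × 135/365 = €424.2329
15 July – 6 October 2014: 84 days at 3.45% → €31,000 × 3.45% × 84/365 = €246.1315
7 October – 31 December 2014: 86 days at 0.55% → €31,000 × 0.55% × 86/365 = €40.1726
Total = €764.0438

€764.04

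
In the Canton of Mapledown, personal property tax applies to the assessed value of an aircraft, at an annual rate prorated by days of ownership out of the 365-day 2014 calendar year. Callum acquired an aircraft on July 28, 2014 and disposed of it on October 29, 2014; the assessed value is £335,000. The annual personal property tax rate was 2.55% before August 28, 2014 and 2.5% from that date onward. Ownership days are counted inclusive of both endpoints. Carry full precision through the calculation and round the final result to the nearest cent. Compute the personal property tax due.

July 28 – August 27, 2014: 31 days at 2.55% → £335,000 × 2.55% × 31/365 = £725.5274
August 28 – October 29, 2014: 63 days at 2.5% → £335,000 × 2.5% × 63/365 = £1,445.5479
Total = £2,171.0753

£2,171.08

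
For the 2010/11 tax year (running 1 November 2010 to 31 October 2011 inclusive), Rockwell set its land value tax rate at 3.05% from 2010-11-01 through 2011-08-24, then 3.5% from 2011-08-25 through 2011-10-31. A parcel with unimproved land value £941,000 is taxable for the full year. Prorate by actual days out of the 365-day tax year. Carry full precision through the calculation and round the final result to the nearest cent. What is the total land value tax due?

£29,489.39

2010-11-01 to 2011-08-24: 297 days at 3.05% → £941,000 × 3.05% × 297/365 = £23,353.5575
2011-08-25 to 2011-10-31: 68 days at 3.5% → £941,000 × 3.5% × 68/365 = £6,135.8356
Total = £29,489.3932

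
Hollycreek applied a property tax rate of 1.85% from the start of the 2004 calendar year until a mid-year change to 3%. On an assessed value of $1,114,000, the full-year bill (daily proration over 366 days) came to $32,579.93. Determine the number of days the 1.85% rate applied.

24 days

Let d = days at the first rate; then 366 − d days at the second rate.
$1,114,000 × [1.85%·d + 3%·(366−d)] / 366 = $32,579.93
Solving gives d = 24, so the new rate took effect on 25 January 2004.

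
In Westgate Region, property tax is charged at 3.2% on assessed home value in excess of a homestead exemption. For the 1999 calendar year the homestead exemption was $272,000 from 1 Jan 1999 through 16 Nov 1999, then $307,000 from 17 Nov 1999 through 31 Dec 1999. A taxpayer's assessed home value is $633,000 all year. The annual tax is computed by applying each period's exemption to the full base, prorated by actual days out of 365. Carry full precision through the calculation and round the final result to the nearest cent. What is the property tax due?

$11,413.92

1 Jan – 16 Nov 1999: 320 days, exemption $272,000 → ($633,000 − $272,000) × 3.2% × 320/365 = $10,127.7808
17 Nov – 31 Dec 1999: 45 days, exemption $307,000 → ($633,000 − $307,000) × 3.2% × 45/365 = $1,286.1370
Total = $11,413.9178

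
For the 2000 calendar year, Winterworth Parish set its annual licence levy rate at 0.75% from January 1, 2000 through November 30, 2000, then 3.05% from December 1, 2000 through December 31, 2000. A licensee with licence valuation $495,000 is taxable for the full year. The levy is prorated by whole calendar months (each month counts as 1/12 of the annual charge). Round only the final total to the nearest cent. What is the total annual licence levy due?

January 1 – November 30, 2000: 11 months at 0.75% → $495,000 × 0.75% × 11/12 = $3,403.1250
December 1 – December 31, 2000: 1 month at 3.05% → $495,000 × 3.05% × 1/12 = $1,258.1250
Total = $4,661.2500

$4,661.25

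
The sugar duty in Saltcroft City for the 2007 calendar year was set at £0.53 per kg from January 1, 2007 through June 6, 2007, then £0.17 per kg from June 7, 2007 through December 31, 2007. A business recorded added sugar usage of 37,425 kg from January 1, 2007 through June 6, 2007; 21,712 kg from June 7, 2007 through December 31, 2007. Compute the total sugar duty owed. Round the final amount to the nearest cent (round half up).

£23,526.29

January 1 – June 6, 2007: 37,425 kg at £0.53/kg → £19,835.25
June 7 – December 31, 2007: 21,712 kg at £0.17/kg → £3,691.04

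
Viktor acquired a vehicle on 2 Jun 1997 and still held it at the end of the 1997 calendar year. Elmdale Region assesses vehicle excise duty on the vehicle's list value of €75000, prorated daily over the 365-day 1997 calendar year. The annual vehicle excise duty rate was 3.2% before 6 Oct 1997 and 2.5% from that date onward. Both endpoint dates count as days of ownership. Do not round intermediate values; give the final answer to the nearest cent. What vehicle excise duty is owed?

2 Jun – 5 Oct 1997: 126 days at 3.2% → €75000 × 3.2% × 126/365 = €828.4932
6 Oct – 31 Dec 1997: 87 days at 2.5% → €75000 × 2.5% × 87/365 = €446.9178
Total = €1275.4110

€1275.41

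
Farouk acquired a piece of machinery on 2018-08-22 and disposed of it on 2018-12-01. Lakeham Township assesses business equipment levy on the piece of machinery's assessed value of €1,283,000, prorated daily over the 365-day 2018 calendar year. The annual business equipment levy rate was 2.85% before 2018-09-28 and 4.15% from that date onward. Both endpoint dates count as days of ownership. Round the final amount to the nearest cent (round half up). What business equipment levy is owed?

€13,188.54

2018-08-22 to 2018-09-27: 37 days at 2.85% → €1,283,000 × 2.85% × 37/365 = €3,706.6397
2018-09-28 to 2018-12-01: 65 days at 4.15% → €1,283,000 × 4.15% × 65/365 = €9,481.8973
Total = €13,188.5370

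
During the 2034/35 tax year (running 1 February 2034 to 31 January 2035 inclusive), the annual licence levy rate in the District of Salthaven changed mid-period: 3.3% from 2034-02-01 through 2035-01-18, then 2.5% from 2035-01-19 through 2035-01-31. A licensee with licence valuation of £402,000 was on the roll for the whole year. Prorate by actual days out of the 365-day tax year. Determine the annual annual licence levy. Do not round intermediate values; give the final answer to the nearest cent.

2034-02-01 to 2035-01-18: 352 days at 3.3% → £402,000 × 3.3% × 352/365 = £12,793.5123
2035-01-19 to 2035-01-31: 13 days at 2.5% → £402,000 × 2.5% × 13/365 = £357.9452
Total = £13,151.4575

£13,151.46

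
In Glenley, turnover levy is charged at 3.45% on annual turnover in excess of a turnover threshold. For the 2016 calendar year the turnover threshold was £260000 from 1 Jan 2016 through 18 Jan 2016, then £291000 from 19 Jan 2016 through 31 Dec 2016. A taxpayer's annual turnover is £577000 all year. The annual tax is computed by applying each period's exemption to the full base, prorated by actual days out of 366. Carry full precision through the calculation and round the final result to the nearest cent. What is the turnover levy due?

1 Jan – 18 Jan 2016: 18 days, exemption £260000 → (£577000 − £260000) × 3.45% × 18/366 = £537.8607
19 Jan – 31 Dec 2016: 348 days, exemption £291000 → (£577000 − £291000) × 3.45% × 348/366 = £9381.7377
Total = £9919.5984

£9919.60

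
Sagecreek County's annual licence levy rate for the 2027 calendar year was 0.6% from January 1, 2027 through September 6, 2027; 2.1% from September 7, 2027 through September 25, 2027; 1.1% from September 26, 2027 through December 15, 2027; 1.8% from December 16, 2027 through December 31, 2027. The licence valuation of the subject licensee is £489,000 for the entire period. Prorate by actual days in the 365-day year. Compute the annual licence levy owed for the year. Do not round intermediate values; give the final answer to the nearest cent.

£4,115.64

January 1 – September 6, 2027: 249 days at 0.6% → £489,000 × 0.6% × 249/365 = £2,001.5507
September 7 – September 25, 2027: 19 days at 2.1% → £489,000 × 2.1% × 19/365 = £534.5507
September 26 – December 15, 2027: 81 days at 1.1% → £489,000 × 1.1% × 81/365 = £1,193.6959
December 16 – December 31, 2027: 16 days at 1.8% → £489,000 × 1.8% × 16/365 = £385.8411
Total = £4,115.6384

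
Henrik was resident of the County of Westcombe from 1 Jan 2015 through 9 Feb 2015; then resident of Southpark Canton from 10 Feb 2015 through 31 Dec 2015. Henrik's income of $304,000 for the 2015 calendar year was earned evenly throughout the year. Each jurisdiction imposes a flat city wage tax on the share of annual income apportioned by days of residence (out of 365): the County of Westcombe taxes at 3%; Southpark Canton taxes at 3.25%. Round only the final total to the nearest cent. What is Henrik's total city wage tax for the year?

The County of Westcombe, 1 Jan – 9 Feb 2015: 40 days → $304,000 × 3% × 40/365 = $999.4521
Southpark Canton, 10 Feb – 31 Dec 2015: 325 days → $304,000 × 3.25% × 325/365 = $8,797.2603
Total = $9,796.7123

$9,796.71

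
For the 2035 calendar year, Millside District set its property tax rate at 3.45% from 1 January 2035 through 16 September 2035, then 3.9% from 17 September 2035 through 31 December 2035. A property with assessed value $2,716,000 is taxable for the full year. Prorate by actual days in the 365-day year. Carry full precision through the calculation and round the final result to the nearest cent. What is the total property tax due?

$97,251.40

1 January – 16 September 2035: 259 days at 3.45% → $2,716,000 × 3.45% × 259/365 = $66,489.9123
17 September – 31 December 2035: 106 days at 3.9% → $2,716,000 × 3.9% × 106/365 = $30,761.4904
Total = $97,251.4027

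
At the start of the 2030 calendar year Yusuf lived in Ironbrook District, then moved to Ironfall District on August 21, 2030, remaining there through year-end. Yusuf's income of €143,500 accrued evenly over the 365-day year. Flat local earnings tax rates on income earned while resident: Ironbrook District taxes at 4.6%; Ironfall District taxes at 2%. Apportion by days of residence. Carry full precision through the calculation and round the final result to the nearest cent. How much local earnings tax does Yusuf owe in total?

€5,241.48

Ironbrook District, January 1 – August 20, 2030: 232 days → €143,500 × 4.6% × 232/365 = €4,195.7041
Ironfall District, August 21 – December 31, 2030: 133 days → €143,500 × 2% × 133/365 = €1,045.7808
Total = €5,241.4849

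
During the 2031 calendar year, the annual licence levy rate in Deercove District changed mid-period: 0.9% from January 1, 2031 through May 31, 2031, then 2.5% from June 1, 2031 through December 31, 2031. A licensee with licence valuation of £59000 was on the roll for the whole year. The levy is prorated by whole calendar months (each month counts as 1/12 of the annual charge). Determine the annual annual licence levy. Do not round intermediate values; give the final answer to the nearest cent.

January 1 – May 31, 2031: 5 months at 0.9% → £59000 × 0.9% × 5/12 = £221.2500
June 1 – December 31, 2031: 7 months at 2.5% → £59000 × 2.5% × 7/12 = £860.4167
Total = £1081.6667

£1081.67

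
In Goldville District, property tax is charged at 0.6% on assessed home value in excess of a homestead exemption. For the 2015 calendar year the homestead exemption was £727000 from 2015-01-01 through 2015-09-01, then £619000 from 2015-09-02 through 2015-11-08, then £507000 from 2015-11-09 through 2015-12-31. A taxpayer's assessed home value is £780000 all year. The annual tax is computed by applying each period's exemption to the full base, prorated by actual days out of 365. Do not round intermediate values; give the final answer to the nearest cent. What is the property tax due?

£630.39

2015-01-01 to 2015-09-01: 244 days, exemption £727000 → (£780000 − £727000) × 0.6% × 244/365 = £212.5808
2015-09-02 to 2015-11-08: 68 days, exemption £619000 → (£780000 − £619000) × 0.6% × 68/365 = £179.9671
2015-11-09 to 2015-12-31: 53 days, exemption £507000 → (£780000 − £507000) × 0.6% × 53/365 = £237.8466
Total = £630.3945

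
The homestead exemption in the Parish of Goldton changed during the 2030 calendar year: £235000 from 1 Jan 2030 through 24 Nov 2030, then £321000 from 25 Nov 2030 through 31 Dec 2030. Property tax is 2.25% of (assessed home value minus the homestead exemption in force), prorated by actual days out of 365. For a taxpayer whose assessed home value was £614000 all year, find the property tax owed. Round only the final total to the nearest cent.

£8331.35

1 Jan – 24 Nov 2030: 328 days, exemption £235000 → (£614000 − £235000) × 2.25% × 328/365 = £7663.0685
25 Nov – 31 Dec 2030: 37 days, exemption £321000 → (£614000 − £321000) × 2.25% × 37/365 = £668.2808
Total = £8331.3493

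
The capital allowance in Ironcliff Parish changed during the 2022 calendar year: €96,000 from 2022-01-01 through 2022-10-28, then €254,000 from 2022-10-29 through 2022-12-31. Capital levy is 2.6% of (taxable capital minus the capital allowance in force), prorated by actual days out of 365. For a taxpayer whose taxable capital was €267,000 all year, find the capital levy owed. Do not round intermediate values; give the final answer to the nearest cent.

€3,725.69

2022-01-01 to 2022-10-28: 301 days, exemption €96,000 → (€267,000 − €96,000) × 2.6% × 301/365 = €3,666.4274
2022-10-29 to 2022-12-31: 64 days, exemption €254,000 → (€267,000 − €254,000) × 2.6% × 64/365 = €59.2658
Total = €3,725.6932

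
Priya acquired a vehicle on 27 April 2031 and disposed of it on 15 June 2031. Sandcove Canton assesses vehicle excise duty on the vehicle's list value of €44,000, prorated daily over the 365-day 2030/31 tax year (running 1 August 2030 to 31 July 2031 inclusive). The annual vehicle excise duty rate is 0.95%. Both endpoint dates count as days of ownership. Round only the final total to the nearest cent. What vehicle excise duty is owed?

€57.26

Days held (27 April – 15 June 2031): 50 out of 365
Tax = €44,000 × 0.95% × 50/365 = €57.2603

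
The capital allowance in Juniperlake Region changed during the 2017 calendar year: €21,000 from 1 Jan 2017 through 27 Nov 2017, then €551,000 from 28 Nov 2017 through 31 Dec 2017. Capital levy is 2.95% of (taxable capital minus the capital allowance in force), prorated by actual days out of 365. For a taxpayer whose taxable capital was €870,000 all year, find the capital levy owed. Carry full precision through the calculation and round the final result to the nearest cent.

€23,589.09

1 Jan – 27 Nov 2017: 331 days, exemption €21,000 → (€870,000 − €21,000) × 2.95% × 331/365 = €22,712.4945
28 Nov – 31 Dec 2017: 34 days, exemption €551,000 → (€870,000 − €551,000) × 2.95% × 34/365 = €876.5945
Total = €23,589.0890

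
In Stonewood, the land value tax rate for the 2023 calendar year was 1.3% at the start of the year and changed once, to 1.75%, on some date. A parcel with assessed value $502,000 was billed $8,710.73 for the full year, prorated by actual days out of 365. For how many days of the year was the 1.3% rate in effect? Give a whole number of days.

12 days

Let d = days at the first rate; then 365 − d days at the second rate.
$502,000 × [1.3%·d + 1.75%·(365−d)] / 365 = $8,710.73
Solving gives d = 12, so the new rate took effect on 13 January 2023.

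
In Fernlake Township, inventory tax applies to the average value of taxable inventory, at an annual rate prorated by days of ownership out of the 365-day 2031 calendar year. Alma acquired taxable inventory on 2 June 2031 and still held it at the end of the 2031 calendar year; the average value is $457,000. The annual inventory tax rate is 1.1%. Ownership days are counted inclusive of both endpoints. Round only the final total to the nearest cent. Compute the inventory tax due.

$2,933.56

Days held (2 June – 31 December 2031): 213 out of 365
Tax = $457,000 × 1.1% × 213/365 = $2,933.5644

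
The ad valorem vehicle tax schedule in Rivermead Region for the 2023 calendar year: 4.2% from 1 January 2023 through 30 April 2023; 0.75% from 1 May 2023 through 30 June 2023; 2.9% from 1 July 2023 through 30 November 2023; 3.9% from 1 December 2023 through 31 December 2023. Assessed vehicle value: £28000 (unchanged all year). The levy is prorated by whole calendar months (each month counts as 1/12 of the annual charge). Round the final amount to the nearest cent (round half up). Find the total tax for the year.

£856.33

1 January – 30 April 2023: 4 months at 4.2% → £28000 × 4.2% × 4/12 = £392.0000
1 May – 30 June 2023: 2 months at 0.75% → £28000 × 0.75% × 2/12 = £35.0000
1 July – 30 November 2023: 5 months at 2.9% → £28000 × 2.9% × 5/12 = £338.3333
1 December – 31 December 2023: 1 month at 3.9% → £28000 × 3.9% × 1/12 = £91.0000
Total = £856.3333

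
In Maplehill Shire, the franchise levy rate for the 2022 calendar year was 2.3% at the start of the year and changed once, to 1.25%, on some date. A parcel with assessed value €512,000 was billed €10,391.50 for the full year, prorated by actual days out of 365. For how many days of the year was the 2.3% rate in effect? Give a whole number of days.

Let d = days at the first rate; then 365 − d days at the second rate.
€512,000 × [2.3%·d + 1.25%·(365−d)] / 365 = €10,391.50
Solving gives d = 271, so the new rate took effect on 29 Sep 2022.

271 days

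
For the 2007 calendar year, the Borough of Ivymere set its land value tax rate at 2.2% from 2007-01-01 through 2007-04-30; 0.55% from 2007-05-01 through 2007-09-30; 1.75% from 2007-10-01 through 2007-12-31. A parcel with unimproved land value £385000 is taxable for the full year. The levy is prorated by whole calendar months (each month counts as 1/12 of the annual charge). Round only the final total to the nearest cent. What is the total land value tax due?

£5390.00

2007-01-01 to 2007-04-30: 4 months at 2.2% → £385000 × 2.2% × 4/12 = £2823.3333
2007-05-01 to 2007-09-30: 5 months at 0.55% → £385000 × 0.55% × 5/12 = £882.2917
2007-10-01 to 2007-12-31: 3 months at 1.75% → £385000 × 1.75% × 3/12 = £1684.3750
Total = £5390.0000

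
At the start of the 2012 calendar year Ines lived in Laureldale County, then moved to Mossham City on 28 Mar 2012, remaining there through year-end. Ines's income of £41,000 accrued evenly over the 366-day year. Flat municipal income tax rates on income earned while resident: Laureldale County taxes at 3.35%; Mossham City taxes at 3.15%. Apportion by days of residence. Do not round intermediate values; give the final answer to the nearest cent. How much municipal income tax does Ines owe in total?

£1,310.99

Laureldale County, 1 Jan – 27 Mar 2012: 87 days → £41,000 × 3.35% × 87/366 = £326.4877
Mossham City, 28 Mar – 31 Dec 2012: 279 days → £41,000 × 3.15% × 279/366 = £984.5041
Total = £1,310.9918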